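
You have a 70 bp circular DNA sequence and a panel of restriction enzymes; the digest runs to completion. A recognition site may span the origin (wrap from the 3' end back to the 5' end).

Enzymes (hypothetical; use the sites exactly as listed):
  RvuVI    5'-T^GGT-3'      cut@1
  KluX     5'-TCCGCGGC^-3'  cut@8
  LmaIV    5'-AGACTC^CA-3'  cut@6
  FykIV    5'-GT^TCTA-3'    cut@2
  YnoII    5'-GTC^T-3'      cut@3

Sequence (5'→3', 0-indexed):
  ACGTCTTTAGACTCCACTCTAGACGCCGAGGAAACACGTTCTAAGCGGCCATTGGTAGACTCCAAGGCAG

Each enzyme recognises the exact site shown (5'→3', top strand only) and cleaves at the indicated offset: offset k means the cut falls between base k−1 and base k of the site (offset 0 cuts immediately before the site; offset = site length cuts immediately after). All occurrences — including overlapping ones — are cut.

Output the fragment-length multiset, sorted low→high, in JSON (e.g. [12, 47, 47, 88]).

[9,9,13,14,25]

Per-enzyme occurrences:
  RvuVI TGGT/1: at [52] ⇒ [53]
  KluX (TCCGCGGC, off=8): no sites
  LmaIV AGACTCCA/6: at [8, 56] ⇒ [14, 62]
  FykIV GTTCTA/2: at [37] ⇒ [39]
  YnoII GTCT/3: at [2] ⇒ [5]

Pooled cuts: [5, 14, 39, 53, 62]

Fragments:
  5→14: 9 bp
  14→39: 25 bp
  39→53: 14 bp
  53→62: 9 bp
  62→5 (wrap): 70-62+5 = 13 bp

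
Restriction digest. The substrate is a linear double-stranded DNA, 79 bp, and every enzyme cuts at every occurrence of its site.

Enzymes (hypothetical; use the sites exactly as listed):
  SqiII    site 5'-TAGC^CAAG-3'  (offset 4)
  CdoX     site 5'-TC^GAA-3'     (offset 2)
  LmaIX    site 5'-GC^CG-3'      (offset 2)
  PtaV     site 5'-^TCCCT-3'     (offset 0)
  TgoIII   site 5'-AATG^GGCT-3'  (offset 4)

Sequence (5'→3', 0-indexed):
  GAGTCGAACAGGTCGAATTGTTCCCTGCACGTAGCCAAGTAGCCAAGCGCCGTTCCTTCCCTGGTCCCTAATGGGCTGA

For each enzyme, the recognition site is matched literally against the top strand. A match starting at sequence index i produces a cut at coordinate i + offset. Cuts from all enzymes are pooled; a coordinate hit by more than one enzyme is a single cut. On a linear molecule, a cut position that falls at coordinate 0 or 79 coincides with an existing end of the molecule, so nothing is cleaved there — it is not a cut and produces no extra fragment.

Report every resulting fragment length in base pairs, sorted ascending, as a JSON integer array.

[5,6,7,7,7,7,8,9,9,14]

Site scan:
  SqiII TAGCCAAG/4: at [31, 39] ⇒ [35, 43]
  CdoX TCGAA/2: at [3, 12] ⇒ [5, 14]
  LmaIX GCCG/2: at [48] ⇒ [50]
  PtaV TCCCT/0: at [21, 57, 64] ⇒ [21, 57, 64]
  TgoIII AATGGGCT/4: at [69] ⇒ [73]

All cut coordinates (distinct, sorted): [5, 14, 21, 35, 43, 50, 57, 64, 73]

Fragment lengths:
  [0,5): 5 bp
  [5,14): 9 bp
  [14,21): 7 bp
  [21,35): 14 bp
  [35,43): 8 bp
  [43,50): 7 bp
  [50,57): 7 bp
  [57,64): 7 bp
  [64,73): 9 bp
  [73,79): 6 bp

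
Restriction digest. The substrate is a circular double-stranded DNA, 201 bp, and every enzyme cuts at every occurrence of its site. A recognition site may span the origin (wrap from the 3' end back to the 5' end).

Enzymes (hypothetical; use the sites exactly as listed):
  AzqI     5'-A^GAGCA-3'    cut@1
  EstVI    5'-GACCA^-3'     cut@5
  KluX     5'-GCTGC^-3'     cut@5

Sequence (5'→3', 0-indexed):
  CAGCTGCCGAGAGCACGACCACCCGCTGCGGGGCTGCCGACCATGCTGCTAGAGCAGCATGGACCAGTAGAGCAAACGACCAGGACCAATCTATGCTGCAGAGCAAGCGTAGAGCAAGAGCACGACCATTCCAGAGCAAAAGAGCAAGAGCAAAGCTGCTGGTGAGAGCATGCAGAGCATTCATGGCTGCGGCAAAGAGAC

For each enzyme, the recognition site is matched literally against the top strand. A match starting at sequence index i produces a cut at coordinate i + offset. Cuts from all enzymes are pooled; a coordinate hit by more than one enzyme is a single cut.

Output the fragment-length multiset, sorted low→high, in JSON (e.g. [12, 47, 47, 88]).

[1,2,3,3,5,5,6,6,6,6,6,6,8,8,8,9,11,11,11,11,12,13,13,15,16]

Scan for sites:
  AzqI AGAGCA/1: at [9, 50, 68, 99, 110, 116, 132, 140, 146, 164, 173] ⇒ [10, 51, 69, 100, 111, 117, 133, 141, 147, 165, 174]
  EstVI GACCA/5: at [16, 38, 61, 77, 83, 123, 198] ⇒ [2, 21, 43, 66, 82, 88, 128]
  KluX GCTGC/5: at [2, 24, 32, 44, 94, 154, 185] ⇒ [7, 29, 37, 49, 99, 159, 190]

Pooled cuts: [2, 7, 10, 21, 29, 37, 43, 49, 51, 66, 69, 82, 88, 99, 100, 111, 117, 128, 133, 141, 147, 159, 165, 174, 190]

Fragments:
  2→7: 5 bp
  7→10: 3 bp
  10→21: 11 bp
  21→29: 8 bp
  29→37: 8 bp
  37→43: 6 bp
  43→49: 6 bp
  49→51: 2 bp
  51→66: 15 bp
  66→69: 3 bp
  69→82: 13 bp
  82→88: 6 bp
  88→99: 11 bp
  99→100: 1 bp
  100→111: 11 bp
  111→117: 6 bp
  117→128: 11 bp
  128→133: 5 bp
  133→141: 8 bp
  141→147: 6 bp
  147→159: 12 bp
  159→165: 6 bp
  165→174: 9 bp
  174→190: 16 bp
  190→2 (wrap): 201-190+2 = 13 bp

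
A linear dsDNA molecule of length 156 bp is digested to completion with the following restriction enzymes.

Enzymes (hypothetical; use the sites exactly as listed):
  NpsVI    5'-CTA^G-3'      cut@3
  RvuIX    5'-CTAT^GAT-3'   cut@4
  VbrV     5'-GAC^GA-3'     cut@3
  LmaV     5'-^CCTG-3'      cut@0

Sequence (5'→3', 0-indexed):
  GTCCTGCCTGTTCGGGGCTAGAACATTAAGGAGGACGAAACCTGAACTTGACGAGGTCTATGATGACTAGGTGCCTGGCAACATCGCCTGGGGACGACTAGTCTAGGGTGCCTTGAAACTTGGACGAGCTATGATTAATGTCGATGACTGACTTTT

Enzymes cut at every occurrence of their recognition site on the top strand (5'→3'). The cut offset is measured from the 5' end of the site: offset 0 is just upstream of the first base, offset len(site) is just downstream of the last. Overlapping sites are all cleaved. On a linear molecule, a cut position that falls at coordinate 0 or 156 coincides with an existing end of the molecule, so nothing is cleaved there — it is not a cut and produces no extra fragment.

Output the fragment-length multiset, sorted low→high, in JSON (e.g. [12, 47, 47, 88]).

Per-enzyme occurrences:
  NpsVI CTAG/3: at [17, 66, 97, 102] ⇒ [20, 69, 100, 105]
  RvuIX CTATGAT/4: at [57, 128] ⇒ [61, 132]
  VbrV GACGA/3: at [33, 49, 92, 122] ⇒ [36, 52, 95, 125]
  LmaV CCTG/0: at [2, 6, 40, 73, 86] ⇒ [2, 6, 40, 73, 86]

All cut coordinates (distinct, sorted): [2, 6, 20, 36, 40, 52, 61, 69, 73, 86, 95, 100, 105, 125, 132]

Fragments:
  [0,2): 2 bp
  [2,6): 4 bp
  [6,20): 14 bp
  [20,36): 16 bp
  [36,40): 4 bp
  [40,52): 12 bp
  [52,61): 9 bp
  [61,69): 8 bp
  [69,73): 4 bp
  [73,86): 13 bp
  [86,95): 9 bp
  [95,100): 5 bp
  [100,105): 5 bp
  [105,125): 20 bp
  [125,132): 7 bp
  [132,156): 24 bp

[2,4,4,4,5,5,7,8,9,9,12,13,14,16,20,24]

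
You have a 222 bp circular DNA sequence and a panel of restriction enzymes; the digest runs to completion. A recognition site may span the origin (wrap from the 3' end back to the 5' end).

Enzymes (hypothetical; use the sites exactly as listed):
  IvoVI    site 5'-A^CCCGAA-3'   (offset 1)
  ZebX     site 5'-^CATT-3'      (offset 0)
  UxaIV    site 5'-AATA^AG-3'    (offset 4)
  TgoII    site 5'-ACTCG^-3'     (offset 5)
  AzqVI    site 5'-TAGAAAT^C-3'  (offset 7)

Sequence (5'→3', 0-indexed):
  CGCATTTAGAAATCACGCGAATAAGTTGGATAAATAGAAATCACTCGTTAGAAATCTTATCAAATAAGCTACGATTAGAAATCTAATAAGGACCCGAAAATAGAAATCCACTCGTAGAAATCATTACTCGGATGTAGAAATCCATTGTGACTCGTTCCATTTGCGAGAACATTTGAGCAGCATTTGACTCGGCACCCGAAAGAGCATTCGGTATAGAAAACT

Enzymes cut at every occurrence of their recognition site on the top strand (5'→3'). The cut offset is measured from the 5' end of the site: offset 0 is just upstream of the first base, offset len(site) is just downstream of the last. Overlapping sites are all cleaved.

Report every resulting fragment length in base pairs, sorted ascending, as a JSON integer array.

Per-enzyme occurrences:
  IvoVI ACCCGAA/1: at [91, 193] ⇒ [92, 194]
  ZebX CATT/0: at [2, 121, 142, 157, 169, 180, 204] ⇒ [2, 121, 142, 157, 169, 180, 204]
  UxaIV AATAAG/4: at [19, 62, 84] ⇒ [23, 66, 88]
  TgoII ACTCG/5: at [42, 109, 125, 149, 186, 219] ⇒ [2, 47, 114, 130, 154, 191]
  AzqVI TAGAAATC/7: at [6, 34, 48, 75, 100, 114, 134] ⇒ [13, 41, 55, 82, 107, 121, 141]

All cut coordinates (distinct, sorted): [2, 13, 23, 41, 47, 55, 66, 82, 88, 92, 107, 114, 121, 130, 141, 142, 154, 157, 169, 180, 191, 194, 204]

Fragments:
  2→13: 11 bp
  13→23: 10 bp
  23→41: 18 bp
  41→47: 6 bp
  47→55: 8 bp
  55→66: 11 bp
  66→82: 16 bp
  82→88: 6 bp
  88→92: 4 bp
  92→107: 15 bp
  107→114: 7 bp
  114→121: 7 bp
  121→130: 9 bp
  130→141: 11 bp
  141→142: 1 bp
  142→154: 12 bp
  154→157: 3 bp
  157→169: 12 bp
  169→180: 11 bp
  180→191: 11 bp
  191→194: 3 bp
  194→204: 10 bp
  204→2 (wrap): 222-204+2 = 20 bp

[1,3,3,4,6,6,7,7,8,9,10,10,11,11,11,11,11,12,12,15,16,18,20]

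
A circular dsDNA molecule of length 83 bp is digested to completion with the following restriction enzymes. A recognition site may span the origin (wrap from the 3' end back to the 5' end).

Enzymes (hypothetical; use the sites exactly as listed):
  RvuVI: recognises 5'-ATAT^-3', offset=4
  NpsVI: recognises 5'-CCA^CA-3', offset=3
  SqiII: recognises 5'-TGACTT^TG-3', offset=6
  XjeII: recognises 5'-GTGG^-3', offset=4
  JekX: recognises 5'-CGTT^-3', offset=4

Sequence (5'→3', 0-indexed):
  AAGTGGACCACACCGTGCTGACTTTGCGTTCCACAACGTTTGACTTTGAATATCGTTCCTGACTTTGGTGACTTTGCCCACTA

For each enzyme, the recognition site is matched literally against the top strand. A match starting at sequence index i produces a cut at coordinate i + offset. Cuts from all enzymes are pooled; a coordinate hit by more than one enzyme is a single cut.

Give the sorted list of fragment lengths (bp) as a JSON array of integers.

[3,4,4,6,6,7,7,8,9,14,15]

Scan for sites:
  RvuVI ATAT/4: at [49] ⇒ [53]
  NpsVI CCACA/3: at [7, 30] ⇒ [10, 33]
  SqiII TGACTTTG/6: at [18, 40, 59, 68] ⇒ [24, 46, 65, 74]
  XjeII GTGG/4: at [2] ⇒ [6]
  JekX CGTT/4: at [26, 36, 53] ⇒ [30, 40, 57]

Pooled cuts: [6, 10, 24, 30, 33, 40, 46, 53, 57, 65, 74]

Fragment lengths:
  6→10: 4 bp
  10→24: 14 bp
  24→30: 6 bp
  30→33: 3 bp
  33→40: 7 bp
  40→46: 6 bp
  46→53: 7 bp
  53→57: 4 bp
  57→65: 8 bp
  65→74: 9 bp
  74→6 (wrap): 83-74+6 = 15 bp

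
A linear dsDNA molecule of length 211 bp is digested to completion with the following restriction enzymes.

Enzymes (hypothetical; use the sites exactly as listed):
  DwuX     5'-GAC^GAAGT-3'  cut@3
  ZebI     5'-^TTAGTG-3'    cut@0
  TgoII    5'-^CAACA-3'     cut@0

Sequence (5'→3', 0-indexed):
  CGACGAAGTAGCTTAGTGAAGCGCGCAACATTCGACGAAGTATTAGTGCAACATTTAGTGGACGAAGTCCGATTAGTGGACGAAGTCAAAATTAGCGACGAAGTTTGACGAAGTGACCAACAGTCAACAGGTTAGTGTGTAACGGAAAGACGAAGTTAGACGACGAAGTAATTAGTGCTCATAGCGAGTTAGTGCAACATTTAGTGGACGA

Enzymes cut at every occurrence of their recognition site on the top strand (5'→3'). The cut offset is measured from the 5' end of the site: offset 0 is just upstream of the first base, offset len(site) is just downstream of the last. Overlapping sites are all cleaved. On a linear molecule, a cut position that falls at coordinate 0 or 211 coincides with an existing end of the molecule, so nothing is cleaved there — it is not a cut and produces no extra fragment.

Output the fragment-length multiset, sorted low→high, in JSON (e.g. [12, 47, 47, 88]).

[4,6,6,6,6,6,7,7,7,8,8,9,9,9,10,11,11,13,13,17,18,20]

Scan for sites:
  DwuX GACGAAGT/3: at [1, 33, 60, 78, 96, 106, 148, 161] ⇒ [4, 36, 63, 81, 99, 109, 151, 164]
  ZebI TTAGTG/0: at [12, 42, 54, 72, 131, 171, 188, 200] ⇒ [12, 42, 54, 72, 131, 171, 188, 200]
  TgoII CAACA/0: at [25, 48, 117, 124, 194] ⇒ [25, 48, 117, 124, 194]

All cut coordinates (distinct, sorted): [4, 12, 25, 36, 42, 48, 54, 63, 72, 81, 99, 109, 117, 124, 131, 151, 164, 171, 188, 194, 200]

Fragments:
  [0,4): 4 bp
  [4,12): 8 bp
  [12,25): 13 bp
  [25,36): 11 bp
  [36,42): 6 bp
  [42,48): 6 bp
  [48,54): 6 bp
  [54,63): 9 bp
  [63,72): 9 bp
  [72,81): 9 bp
  [81,99): 18 bp
  [99,109): 10 bp
  [109,117): 8 bp
  [117,124): 7 bp
  [124,131): 7 bp
  [131,151): 20 bp
  [151,164): 13 bp
  [164,171): 7 bp
  [171,188): 17 bp
  [188,194): 6 bp
  [194,200): 6 bp
  [200,211): 11 bp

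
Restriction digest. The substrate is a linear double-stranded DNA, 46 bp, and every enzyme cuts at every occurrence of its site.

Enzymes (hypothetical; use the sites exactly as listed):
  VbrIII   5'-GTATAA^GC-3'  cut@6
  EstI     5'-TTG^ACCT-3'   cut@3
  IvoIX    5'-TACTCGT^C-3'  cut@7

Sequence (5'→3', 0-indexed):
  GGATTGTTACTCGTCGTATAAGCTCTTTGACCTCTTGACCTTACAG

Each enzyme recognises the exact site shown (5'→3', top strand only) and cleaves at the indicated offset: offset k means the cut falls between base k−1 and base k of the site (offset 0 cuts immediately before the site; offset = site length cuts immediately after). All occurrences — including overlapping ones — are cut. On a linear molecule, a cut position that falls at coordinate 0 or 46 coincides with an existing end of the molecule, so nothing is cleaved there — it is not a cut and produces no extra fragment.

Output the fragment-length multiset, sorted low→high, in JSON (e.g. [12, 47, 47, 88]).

Per-enzyme occurrences:
  VbrIII GTATAAGC/6: at [15] ⇒ [21]
  EstI TTGACCT/3: at [26, 34] ⇒ [29, 37]
  IvoIX TACTCGTC/7: at [7] ⇒ [14]

All cut coordinates (distinct, sorted): [14, 21, 29, 37]

Fragment lengths:
  [0,14): 14 bp
  [14,21): 7 bp
  [21,29): 8 bp
  [29,37): 8 bp
  [37,46): 9 bp

[7,8,8,9,14]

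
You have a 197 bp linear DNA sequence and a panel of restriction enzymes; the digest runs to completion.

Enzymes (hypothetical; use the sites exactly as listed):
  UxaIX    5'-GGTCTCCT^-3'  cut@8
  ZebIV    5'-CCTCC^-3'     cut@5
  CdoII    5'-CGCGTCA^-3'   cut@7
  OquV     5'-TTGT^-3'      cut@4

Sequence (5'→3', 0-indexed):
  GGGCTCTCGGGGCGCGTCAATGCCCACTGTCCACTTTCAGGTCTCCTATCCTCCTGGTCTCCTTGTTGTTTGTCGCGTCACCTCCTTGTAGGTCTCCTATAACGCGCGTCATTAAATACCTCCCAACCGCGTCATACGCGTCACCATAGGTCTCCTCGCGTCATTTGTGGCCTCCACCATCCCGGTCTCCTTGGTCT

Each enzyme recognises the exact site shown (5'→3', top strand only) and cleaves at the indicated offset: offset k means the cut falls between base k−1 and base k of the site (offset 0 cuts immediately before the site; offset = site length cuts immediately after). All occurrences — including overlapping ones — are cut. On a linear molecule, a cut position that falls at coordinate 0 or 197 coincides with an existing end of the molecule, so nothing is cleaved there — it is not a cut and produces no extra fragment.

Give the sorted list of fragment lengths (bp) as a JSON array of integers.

[3,3,4,4,5,5,6,7,7,7,7,9,9,9,11,12,13,13,16,19,28]

Site scan:
  UxaIX GGTCTCCT/8: at [39, 55, 90, 148, 183] ⇒ [47, 63, 98, 156, 191]
  ZebIV CCTCC/5: at [49, 80, 118, 170] ⇒ [54, 85, 123, 175]
  CdoII CGCGTCA/7: at [12, 73, 104, 127, 136, 156] ⇒ [19, 80, 111, 134, 143, 163]
  OquV TTGT/4: at [62, 65, 69, 85, 164] ⇒ [66, 69, 73, 89, 168]

All cut coordinates (distinct, sorted): [19, 47, 54, 63, 66, 69, 73, 80, 85, 89, 98, 111, 123, 134, 143, 156, 163, 168, 175, 191]

Fragment lengths:
  [0,19): 19 bp
  [19,47): 28 bp
  [47,54): 7 bp
  [54,63): 9 bp
  [63,66): 3 bp
  [66,69): 3 bp
  [69,73): 4 bp
  [73,80): 7 bp
  [80,85): 5 bp
  [85,89): 4 bp
  [89,98): 9 bp
  [98,111): 13 bp
  [111,123): 12 bp
  [123,134): 11 bp
  [134,143): 9 bp
  [143,156): 13 bp
  [156,163): 7 bp
  [163,168): 5 bp
  [168,175): 7 bp
  [175,191): 16 bp
  [191,197): 6 bp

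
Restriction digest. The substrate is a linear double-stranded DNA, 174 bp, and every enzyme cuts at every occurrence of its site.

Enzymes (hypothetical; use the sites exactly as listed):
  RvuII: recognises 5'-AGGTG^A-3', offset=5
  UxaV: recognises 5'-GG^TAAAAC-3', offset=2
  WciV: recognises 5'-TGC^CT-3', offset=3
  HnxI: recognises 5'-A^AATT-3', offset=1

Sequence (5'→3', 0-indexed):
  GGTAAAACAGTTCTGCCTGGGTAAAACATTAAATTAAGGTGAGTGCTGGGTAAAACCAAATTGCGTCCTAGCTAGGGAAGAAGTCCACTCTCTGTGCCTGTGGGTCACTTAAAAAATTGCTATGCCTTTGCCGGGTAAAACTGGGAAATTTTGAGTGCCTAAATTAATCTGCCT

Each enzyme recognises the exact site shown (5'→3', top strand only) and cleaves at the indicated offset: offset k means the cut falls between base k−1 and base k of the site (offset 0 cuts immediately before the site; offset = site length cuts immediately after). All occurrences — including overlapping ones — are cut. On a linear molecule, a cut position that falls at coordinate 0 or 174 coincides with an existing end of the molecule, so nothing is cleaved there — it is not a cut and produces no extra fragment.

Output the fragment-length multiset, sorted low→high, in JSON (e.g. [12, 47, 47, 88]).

[2,2,3,5,8,9,10,10,10,11,11,11,12,14,17,39]

Site scan:
  RvuII (AGGTGA, off=5): starts [36] → cuts [41]
  UxaV (GGTAAAAC, off=2): starts [0, 19, 48, 133] → cuts [2, 21, 50, 135]
  WciV (TGCCT, off=3): starts [13, 94, 122, 155, 169] → cuts [16, 97, 125, 158, 172]
  HnxI (AAATT, off=1): starts [30, 57, 113, 145, 160] → cuts [31, 58, 114, 146, 161]

Pooled cuts: [2, 16, 21, 31, 41, 50, 58, 97, 114, 125, 135, 146, 158, 161, 172]

Fragment lengths:
  [0,2): 2 bp
  [2,16): 14 bp
  [16,21): 5 bp
  [21,31): 10 bp
  [31,41): 10 bp
  [41,50): 9 bp
  [50,58): 8 bp
  [58,97): 39 bp
  [97,114): 17 bp
  [114,125): 11 bp
  [125,135): 10 bp
  [135,146): 11 bp
  [146,158): 12 bp
  [158,161): 3 bp
  [161,172): 11 bp
  [172,174): 2 bp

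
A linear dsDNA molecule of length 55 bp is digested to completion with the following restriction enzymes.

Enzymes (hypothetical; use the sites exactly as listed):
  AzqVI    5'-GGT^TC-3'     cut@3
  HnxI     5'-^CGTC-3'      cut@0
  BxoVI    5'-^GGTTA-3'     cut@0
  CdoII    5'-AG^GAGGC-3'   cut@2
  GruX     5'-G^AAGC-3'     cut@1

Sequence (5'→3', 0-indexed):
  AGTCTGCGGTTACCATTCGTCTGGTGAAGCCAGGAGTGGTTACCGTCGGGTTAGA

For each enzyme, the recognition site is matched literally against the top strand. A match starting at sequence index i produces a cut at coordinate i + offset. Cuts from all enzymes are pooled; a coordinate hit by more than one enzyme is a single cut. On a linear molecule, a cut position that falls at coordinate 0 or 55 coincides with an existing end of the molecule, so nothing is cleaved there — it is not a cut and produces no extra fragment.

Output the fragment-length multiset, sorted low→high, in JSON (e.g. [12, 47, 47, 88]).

Scan for sites:
  AzqVI (GGTTC, off=3): no sites
  HnxI (CGTC, off=0): starts [17, 43] → cuts [17, 43]
  BxoVI (GGTTA, off=0): starts [7, 37, 48] → cuts [7, 37, 48]
  CdoII (AGGAGGC, off=2): no sites
  GruX (GAAGC, off=1): starts [25] → cuts [26]

Pooled cuts: [7, 17, 26, 37, 43, 48]

Fragments:
  [0,7): 7 bp
  [7,17): 10 bp
  [17,26): 9 bp
  [26,37): 11 bp
  [37,43): 6 bp
  [43,48): 5 bp
  [48,55): 7 bp

[5,6,7,7,9,10,11]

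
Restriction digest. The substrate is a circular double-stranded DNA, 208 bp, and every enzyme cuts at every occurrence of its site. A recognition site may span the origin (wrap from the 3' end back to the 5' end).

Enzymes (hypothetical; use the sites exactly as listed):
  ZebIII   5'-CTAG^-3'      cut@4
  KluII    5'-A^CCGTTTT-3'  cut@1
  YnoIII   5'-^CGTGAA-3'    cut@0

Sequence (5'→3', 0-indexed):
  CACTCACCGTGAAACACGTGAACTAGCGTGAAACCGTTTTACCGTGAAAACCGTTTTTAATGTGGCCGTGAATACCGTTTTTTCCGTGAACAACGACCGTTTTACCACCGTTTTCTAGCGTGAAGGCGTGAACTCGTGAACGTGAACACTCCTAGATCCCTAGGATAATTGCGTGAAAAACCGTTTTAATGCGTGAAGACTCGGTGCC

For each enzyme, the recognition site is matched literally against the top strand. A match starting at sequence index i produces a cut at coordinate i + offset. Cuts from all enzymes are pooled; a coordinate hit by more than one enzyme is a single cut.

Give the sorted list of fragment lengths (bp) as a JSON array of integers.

[6,7,8,8,8,8,8,8,9,9,9,10,10,11,11,11,12,15,16,24]

Scan for sites:
  ZebIII CTAG/4: at [22, 114, 151, 159] ⇒ [26, 118, 155, 163]
  KluII ACCGTTTT/1: at [32, 49, 73, 95, 106, 179] ⇒ [33, 50, 74, 96, 107, 180]
  YnoIII CGTGAA/0: at [7, 16, 26, 42, 66, 84, 118, 126, 134, 140, 171, 191] ⇒ [7, 16, 26, 42, 66, 84, 118, 126, 134, 140, 171, 191]

All cut coordinates (distinct, sorted): [7, 16, 26, 33, 42, 50, 66, 74, 84, 96, 107, 118, 126, 134, 140, 155, 163, 171, 180, 191]

Fragments:
  7→16: 9 bp
  16→26: 10 bp
  26→33: 7 bp
  33→42: 9 bp
  42→50: 8 bp
  50→66: 16 bp
  66→74: 8 bp
  74→84: 10 bp
  84→96: 12 bp
  96→107: 11 bp
  107→118: 11 bp
  118→126: 8 bp
  126→134: 8 bp
  134→140: 6 bp
  140→155: 15 bp
  155→163: 8 bp
  163→171: 8 bp
  171→180: 9 bp
  180→191: 11 bp
  191→7 (wrap): 208-191+7 = 24 bp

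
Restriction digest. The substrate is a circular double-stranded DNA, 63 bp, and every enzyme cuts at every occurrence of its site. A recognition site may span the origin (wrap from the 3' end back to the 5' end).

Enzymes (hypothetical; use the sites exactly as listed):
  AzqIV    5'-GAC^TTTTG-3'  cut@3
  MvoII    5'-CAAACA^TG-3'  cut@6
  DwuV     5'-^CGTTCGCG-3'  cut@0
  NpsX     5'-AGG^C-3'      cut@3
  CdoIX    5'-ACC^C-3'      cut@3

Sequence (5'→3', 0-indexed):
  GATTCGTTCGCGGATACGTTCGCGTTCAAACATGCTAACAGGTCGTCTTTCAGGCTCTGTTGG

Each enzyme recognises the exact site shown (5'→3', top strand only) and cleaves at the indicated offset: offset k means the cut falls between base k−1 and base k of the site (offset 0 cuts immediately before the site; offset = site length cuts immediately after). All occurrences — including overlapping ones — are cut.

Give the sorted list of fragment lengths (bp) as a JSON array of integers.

Scan for sites:
  AzqIV (GACTTTTG, off=3): no sites
  MvoII (CAAACATG, off=6): starts [26] → cuts [32]
  DwuV (CGTTCGCG, off=0): starts [4, 16] → cuts [4, 16]
  NpsX (AGGC, off=3): starts [51] → cuts [54]
  CdoIX (ACCC, off=3): no sites

All cut coordinates (distinct, sorted): [4, 16, 32, 54]

Fragments:
  4→16: 12 bp
  16→32: 16 bp
  32→54: 22 bp
  54→4 (wrap): 63-54+4 = 13 bp

[12,13,16,22]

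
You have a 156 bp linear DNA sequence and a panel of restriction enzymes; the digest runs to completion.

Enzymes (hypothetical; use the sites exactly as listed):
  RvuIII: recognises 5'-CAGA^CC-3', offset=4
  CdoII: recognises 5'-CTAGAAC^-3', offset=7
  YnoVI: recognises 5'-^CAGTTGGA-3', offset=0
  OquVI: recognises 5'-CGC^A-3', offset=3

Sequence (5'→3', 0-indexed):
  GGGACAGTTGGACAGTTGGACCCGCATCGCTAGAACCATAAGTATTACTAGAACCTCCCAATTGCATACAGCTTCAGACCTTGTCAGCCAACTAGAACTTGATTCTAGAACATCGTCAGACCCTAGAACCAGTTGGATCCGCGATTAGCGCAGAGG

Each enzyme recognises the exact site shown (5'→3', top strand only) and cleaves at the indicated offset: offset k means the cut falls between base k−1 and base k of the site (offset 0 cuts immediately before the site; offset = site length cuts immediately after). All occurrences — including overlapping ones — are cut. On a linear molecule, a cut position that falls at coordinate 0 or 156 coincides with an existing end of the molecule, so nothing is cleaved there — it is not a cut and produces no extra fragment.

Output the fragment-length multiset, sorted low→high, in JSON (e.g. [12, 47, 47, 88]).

[4,5,8,9,9,11,13,13,18,20,22,24]

Site scan:
  RvuIII (CAGACC, off=4): starts [74, 116] → cuts [78, 120]
  CdoII (CTAGAAC, off=7): starts [29, 47, 91, 104, 122] → cuts [36, 54, 98, 111, 129]
  YnoVI (CAGTTGGA, off=0): starts [4, 12, 129] → cuts [4, 12, 129]
  OquVI (CGCA, off=3): starts [22, 148] → cuts [25, 151]

All cut coordinates (distinct, sorted): [4, 12, 25, 36, 54, 78, 98, 111, 120, 129, 151]

Fragment lengths:
  [0,4): 4 bp
  [4,12): 8 bp
  [12,25): 13 bp
  [25,36): 11 bp
  [36,54): 18 bp
  [54,78): 24 bp
  [78,98): 20 bp
  [98,111): 13 bp
  [111,120): 9 bp
  [120,129): 9 bp
  [129,151): 22 bp
  [151,156): 5 bp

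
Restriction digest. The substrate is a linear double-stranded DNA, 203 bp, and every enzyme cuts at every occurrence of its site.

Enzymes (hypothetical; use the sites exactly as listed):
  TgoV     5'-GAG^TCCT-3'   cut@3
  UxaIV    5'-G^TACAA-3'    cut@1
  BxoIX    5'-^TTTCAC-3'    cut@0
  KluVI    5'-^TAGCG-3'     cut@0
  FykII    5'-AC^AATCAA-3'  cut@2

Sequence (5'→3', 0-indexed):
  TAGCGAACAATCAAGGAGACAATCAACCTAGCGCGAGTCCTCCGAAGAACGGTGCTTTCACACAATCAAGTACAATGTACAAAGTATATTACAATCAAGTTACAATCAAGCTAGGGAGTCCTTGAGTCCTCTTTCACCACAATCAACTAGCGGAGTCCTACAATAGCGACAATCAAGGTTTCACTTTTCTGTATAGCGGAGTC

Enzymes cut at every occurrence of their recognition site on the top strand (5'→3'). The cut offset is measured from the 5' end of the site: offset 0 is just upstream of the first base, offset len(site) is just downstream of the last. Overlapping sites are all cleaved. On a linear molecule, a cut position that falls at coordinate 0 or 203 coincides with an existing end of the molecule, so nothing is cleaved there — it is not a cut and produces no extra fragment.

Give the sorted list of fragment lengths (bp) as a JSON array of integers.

Per-enzyme occurrences:
  TgoV GAGTCCT/3: at [34, 115, 123, 152] ⇒ [37, 118, 126, 155]
  UxaIV GTACAA/1: at [69, 76] ⇒ [70, 77]
  BxoIX TTTCAC/0: at [55, 131, 178] ⇒ [55, 131, 178]
  KluVI TAGCG/0: at [0, 28, 147, 163, 193] ⇒ [28, 147, 163, 193] (position 0 is a terminus of the linear molecule — no cut)
  FykII ACAATCAA/2: at [6, 18, 61, 90, 101, 138, 168] ⇒ [8, 20, 63, 92, 103, 140, 170]

All cut coordinates (distinct, sorted): [8, 20, 28, 37, 55, 63, 70, 77, 92, 103, 118, 126, 131, 140, 147, 155, 163, 170, 178, 193]

Fragments:
  [0,8): 8 bp
  [8,20): 12 bp
  [20,28): 8 bp
  [28,37): 9 bp
  [37,55): 18 bp
  [55,63): 8 bp
  [63,70): 7 bp
  [70,77): 7 bp
  [77,92): 15 bp
  [92,103): 11 bp
  [103,118): 15 bp
  [118,126): 8 bp
  [126,131): 5 bp
  [131,140): 9 bp
  [140,147): 7 bp
  [147,155): 8 bp
  [155,163): 8 bp
  [163,170): 7 bp
  [170,178): 8 bp
  [178,193): 15 bp
  [193,203): 10 bp

[5,7,7,7,7,8,8,8,8,8,8,8,9,9,10,11,12,15,15,15,18]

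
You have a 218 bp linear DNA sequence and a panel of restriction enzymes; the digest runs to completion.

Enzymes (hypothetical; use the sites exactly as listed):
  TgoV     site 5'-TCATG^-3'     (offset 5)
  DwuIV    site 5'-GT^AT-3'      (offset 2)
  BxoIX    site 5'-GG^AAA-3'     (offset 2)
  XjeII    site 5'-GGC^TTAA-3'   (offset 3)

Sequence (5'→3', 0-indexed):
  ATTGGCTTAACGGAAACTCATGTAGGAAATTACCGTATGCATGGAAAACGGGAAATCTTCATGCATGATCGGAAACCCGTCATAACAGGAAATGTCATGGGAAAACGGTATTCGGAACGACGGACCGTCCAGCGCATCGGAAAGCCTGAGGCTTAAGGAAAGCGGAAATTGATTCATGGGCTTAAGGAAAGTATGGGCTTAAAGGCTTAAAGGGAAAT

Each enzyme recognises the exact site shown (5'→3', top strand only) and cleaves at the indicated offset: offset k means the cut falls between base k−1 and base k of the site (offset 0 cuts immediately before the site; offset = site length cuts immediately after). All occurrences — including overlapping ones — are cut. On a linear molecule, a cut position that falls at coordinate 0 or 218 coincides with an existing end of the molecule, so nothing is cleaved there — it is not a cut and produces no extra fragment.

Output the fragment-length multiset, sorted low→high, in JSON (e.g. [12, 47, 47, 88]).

[2,3,4,4,5,6,6,6,6,7,7,8,8,8,8,8,9,9,10,10,11,12,13,17,31]

Per-enzyme occurrences:
  TgoV TCATG/5: at [17, 58, 94, 173] ⇒ [22, 63, 99, 178]
  DwuIV GTAT/2: at [34, 107, 190] ⇒ [36, 109, 192]
  BxoIX GGAAA/2: at [11, 24, 42, 50, 70, 87, 99, 138, 156, 163, 185, 212] ⇒ [13, 26, 44, 52, 72, 89, 101, 140, 158, 165, 187, 214]
  XjeII GGCTTAA/3: at [3, 149, 178, 195, 203] ⇒ [6, 152, 181, 198, 206]

All cut coordinates (distinct, sorted): [6, 13, 22, 26, 36, 44, 52, 63, 72, 89, 99, 101, 109, 140, 152, 158, 165, 178, 181, 187, 192, 198, 206, 214]

Fragment lengths:
  [0,6): 6 bp
  [6,13): 7 bp
  [13,22): 9 bp
  [22,26): 4 bp
  [26,36): 10 bp
  [36,44): 8 bp
  [44,52): 8 bp
  [52,63): 11 bp
  [63,72): 9 bp
  [72,89): 17 bp
  [89,99): 10 bp
  [99,101): 2 bp
  [101,109): 8 bp
  [109,140): 31 bp
  [140,152): 12 bp
  [152,158): 6 bp
  [158,165): 7 bp
  [165,178): 13 bp
  [178,181): 3 bp
  [181,187): 6 bp
  [187,192): 5 bp
  [192,198): 6 bp
  [198,206): 8 bp
  [206,214): 8 bp
  [214,218): 4 bp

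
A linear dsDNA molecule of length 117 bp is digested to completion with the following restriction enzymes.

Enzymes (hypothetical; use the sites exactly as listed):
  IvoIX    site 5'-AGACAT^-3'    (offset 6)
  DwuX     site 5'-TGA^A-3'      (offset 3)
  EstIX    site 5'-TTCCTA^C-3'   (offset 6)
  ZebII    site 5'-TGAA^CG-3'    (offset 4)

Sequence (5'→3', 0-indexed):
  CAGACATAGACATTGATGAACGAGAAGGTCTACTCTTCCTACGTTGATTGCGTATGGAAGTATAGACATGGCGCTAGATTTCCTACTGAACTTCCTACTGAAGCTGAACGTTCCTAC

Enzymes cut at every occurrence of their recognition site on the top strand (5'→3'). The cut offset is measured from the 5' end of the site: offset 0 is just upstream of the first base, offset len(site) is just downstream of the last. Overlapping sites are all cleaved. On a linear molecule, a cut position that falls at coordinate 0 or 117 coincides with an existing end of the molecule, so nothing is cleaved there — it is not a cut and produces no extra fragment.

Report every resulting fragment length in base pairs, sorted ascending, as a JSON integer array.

Per-enzyme occurrences:
  IvoIX (AGACAT, off=6): starts [1, 7, 63] → cuts [7, 13, 69]
  DwuX (TGAA, off=3): starts [16, 86, 98, 104] → cuts [19, 89, 101, 107]
  EstIX (TTCCTAC, off=6): starts [35, 79, 91, 110] → cuts [41, 85, 97, 116]
  ZebII (TGAACG, off=4): starts [16, 104] → cuts [20, 108]

Pooled cuts: [7, 13, 19, 20, 41, 69, 85, 89, 97, 101, 107, 108, 116]

Fragment lengths:
  [0,7): 7 bp
  [7,13): 6 bp
  [13,19): 6 bp
  [19,20): 1 bp
  [20,41): 21 bp
  [41,69): 28 bp
  [69,85): 16 bp
  [85,89): 4 bp
  [89,97): 8 bp
  [97,101): 4 bp
  [101,107): 6 bp
  [107,108): 1 bp
  [108,116): 8 bp
  [116,117): 1 bp

[1,1,1,4,4,6,6,6,7,8,8,16,21,28]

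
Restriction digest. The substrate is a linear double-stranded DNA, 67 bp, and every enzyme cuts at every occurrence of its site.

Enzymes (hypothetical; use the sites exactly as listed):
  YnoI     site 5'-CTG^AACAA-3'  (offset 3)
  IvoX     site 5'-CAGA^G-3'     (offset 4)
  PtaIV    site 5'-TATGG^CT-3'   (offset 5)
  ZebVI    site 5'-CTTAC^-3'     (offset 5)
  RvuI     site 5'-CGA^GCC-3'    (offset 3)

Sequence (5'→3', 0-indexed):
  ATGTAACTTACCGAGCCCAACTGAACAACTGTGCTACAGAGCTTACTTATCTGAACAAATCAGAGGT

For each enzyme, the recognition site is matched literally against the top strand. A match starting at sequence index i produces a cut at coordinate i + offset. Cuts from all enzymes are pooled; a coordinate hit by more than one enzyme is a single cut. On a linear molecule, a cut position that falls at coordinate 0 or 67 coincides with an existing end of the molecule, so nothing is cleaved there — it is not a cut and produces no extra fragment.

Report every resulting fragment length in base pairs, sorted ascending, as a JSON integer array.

Site scan:
  YnoI CTGAACAA/3: at [20, 50] ⇒ [23, 53]
  IvoX CAGAG/4: at [36, 60] ⇒ [40, 64]
  PtaIV (TATGGCT, off=5): no sites
  ZebVI CTTAC/5: at [6, 41] ⇒ [11, 46]
  RvuI CGAGCC/3: at [11] ⇒ [14]

Pooled cuts: [11, 14, 23, 40, 46, 53, 64]

Fragments:
  [0,11): 11 bp
  [11,14): 3 bp
  [14,23): 9 bp
  [23,40): 17 bp
  [40,46): 6 bp
  [46,53): 7 bp
  [53,64): 11 bp
  [64,67): 3 bp

[3,3,6,7,9,11,11,17]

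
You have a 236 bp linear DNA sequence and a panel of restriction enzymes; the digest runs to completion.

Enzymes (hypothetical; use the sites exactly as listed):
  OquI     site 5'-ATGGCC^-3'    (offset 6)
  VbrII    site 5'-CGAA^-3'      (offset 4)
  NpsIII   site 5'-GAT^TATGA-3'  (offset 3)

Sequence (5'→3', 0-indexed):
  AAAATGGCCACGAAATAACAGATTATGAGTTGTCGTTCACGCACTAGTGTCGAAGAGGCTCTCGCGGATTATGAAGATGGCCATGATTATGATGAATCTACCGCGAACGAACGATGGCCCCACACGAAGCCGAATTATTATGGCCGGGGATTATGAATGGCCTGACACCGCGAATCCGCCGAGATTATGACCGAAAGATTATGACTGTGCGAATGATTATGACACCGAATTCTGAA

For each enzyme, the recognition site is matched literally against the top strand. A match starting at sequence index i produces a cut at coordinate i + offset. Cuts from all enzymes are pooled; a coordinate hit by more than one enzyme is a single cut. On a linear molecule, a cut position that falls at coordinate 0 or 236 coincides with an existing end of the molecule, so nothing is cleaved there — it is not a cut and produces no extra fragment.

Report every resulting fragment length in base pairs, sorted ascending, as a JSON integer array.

[4,4,4,5,5,6,6,7,8,9,9,9,10,11,11,11,12,12,13,14,15,20,31]

Site scan:
  OquI ATGGCC/6: at [3, 76, 113, 139, 156] ⇒ [9, 82, 119, 145, 162]
  VbrII CGAA/4: at [10, 50, 103, 107, 124, 130, 170, 191, 209, 225] ⇒ [14, 54, 107, 111, 128, 134, 174, 195, 213, 229]
  NpsIII GATTATGA/3: at [20, 66, 84, 148, 182, 196, 214] ⇒ [23, 69, 87, 151, 185, 199, 217]

Pooled cuts: [9, 14, 23, 54, 69, 82, 87, 107, 111, 119, 128, 134, 145, 151, 162, 174, 185, 195, 199, 213, 217, 229]

Fragment lengths:
  [0,9): 9 bp
  [9,14): 5 bp
  [14,23): 9 bp
  [23,54): 31 bp
  [54,69): 15 bp
  [69,82): 13 bp
  [82,87): 5 bp
  [87,107): 20 bp
  [107,111): 4 bp
  [111,119): 8 bp
  [119,128): 9 bp
  [128,134): 6 bp
  [134,145): 11 bp
  [145,151): 6 bp
  [151,162): 11 bp
  [162,174): 12 bp
  [174,185): 11 bp
  [185,195): 10 bp
  [195,199): 4 bp
  [199,213): 14 bp
  [213,217): 4 bp
  [217,229): 12 bp
  [229,236): 7 bp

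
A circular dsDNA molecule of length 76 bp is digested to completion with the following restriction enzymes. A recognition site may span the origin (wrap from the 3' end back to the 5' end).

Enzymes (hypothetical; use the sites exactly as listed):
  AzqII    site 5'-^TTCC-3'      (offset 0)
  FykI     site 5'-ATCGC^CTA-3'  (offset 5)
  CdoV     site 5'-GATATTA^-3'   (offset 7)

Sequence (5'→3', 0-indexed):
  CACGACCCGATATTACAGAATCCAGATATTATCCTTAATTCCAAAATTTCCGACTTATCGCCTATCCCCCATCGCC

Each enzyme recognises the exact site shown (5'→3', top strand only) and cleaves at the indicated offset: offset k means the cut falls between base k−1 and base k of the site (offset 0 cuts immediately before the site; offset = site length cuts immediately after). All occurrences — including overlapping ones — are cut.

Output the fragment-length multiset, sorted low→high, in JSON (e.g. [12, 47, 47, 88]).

[7,9,14,16,30]

Scan for sites:
  AzqII (TTCC, off=0): starts [38, 47] → cuts [38, 47]
  FykI (ATCGCCTA, off=5): starts [56] → cuts [61]
  CdoV (GATATTA, off=7): starts [8, 24] → cuts [15, 31]

Pooled cuts: [15, 31, 38, 47, 61]

Fragment lengths:
  15→31: 16 bp
  31→38: 7 bp
  38→47: 9 bp
  47→61: 14 bp
  61→15 (wrap): 76-61+15 = 30 bp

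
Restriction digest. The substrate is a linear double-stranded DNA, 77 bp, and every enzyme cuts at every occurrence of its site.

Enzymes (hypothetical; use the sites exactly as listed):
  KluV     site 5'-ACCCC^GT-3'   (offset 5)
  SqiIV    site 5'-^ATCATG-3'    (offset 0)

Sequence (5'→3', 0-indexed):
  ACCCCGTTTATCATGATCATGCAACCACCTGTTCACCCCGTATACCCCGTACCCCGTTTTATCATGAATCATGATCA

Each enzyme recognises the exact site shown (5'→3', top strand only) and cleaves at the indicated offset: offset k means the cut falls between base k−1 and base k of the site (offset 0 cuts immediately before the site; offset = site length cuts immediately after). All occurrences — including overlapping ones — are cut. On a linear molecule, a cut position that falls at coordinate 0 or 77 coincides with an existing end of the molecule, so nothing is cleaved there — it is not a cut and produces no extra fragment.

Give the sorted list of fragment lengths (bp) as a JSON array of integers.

[4,5,5,6,7,7,9,10,24]

Scan for sites:
  KluV ACCCCGT/5: at [0, 34, 43, 50] ⇒ [5, 39, 48, 55]
  SqiIV ATCATG/0: at [9, 15, 60, 67] ⇒ [9, 15, 60, 67]

Pooled cuts: [5, 9, 15, 39, 48, 55, 60, 67]

Fragment lengths:
  [0,5): 5 bp
  [5,9): 4 bp
  [9,15): 6 bp
  [15,39): 24 bp
  [39,48): 9 bp
  [48,55): 7 bp
  [55,60): 5 bp
  [60,67): 7 bp
  [67,77): 10 bp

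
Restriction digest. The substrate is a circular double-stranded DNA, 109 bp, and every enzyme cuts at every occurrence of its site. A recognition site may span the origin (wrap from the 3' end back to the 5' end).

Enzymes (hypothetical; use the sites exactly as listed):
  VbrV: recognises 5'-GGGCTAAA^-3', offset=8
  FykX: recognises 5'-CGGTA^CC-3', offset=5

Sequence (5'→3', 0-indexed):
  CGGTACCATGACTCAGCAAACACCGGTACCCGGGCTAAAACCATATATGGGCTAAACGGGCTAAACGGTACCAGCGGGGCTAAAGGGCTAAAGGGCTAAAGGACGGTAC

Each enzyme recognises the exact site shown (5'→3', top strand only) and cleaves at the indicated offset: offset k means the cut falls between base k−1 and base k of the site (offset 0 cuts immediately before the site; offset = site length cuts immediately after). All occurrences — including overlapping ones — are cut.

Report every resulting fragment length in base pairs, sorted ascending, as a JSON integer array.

[5,6,8,8,8,9,11,14,17,23]

Per-enzyme occurrences:
  VbrV GGGCTAAA/8: at [31, 48, 57, 76, 84, 92] ⇒ [39, 56, 65, 84, 92, 100]
  FykX CGGTACC/5: at [0, 23, 65, 103] ⇒ [5, 28, 70, 108]

All cut coordinates (distinct, sorted): [5, 28, 39, 56, 65, 70, 84, 92, 100, 108]

Fragments:
  5→28: 23 bp
  28→39: 11 bp
  39→56: 17 bp
  56→65: 9 bp
  65→70: 5 bp
  70→84: 14 bp
  84→92: 8 bp
  92→100: 8 bp
  100→108: 8 bp
  108→5 (wrap): 109-108+5 = 6 bp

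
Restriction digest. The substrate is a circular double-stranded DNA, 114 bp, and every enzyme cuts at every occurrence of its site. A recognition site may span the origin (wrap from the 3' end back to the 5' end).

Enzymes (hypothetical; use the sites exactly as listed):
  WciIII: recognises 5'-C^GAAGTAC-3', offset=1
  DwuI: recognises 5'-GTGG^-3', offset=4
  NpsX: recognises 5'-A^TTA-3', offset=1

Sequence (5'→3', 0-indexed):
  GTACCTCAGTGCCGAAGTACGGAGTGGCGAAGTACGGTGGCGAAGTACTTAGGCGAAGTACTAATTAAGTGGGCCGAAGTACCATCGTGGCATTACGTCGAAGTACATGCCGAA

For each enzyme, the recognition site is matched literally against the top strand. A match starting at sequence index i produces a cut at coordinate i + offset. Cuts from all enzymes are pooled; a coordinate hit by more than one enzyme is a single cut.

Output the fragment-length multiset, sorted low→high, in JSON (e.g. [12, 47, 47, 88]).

Per-enzyme occurrences:
  WciIII (CGAAGTAC, off=1): starts [12, 27, 40, 53, 74, 98, 110] → cuts [13, 28, 41, 54, 75, 99, 111]
  DwuI (GTGG, off=4): starts [23, 36, 68, 86] → cuts [27, 40, 72, 90]
  NpsX (ATTA, off=1): starts [63, 91] → cuts [64, 92]

Pooled cuts: [13, 27, 28, 40, 41, 54, 64, 72, 75, 90, 92, 99, 111]

Fragment lengths:
  13→27: 14 bp
  27→28: 1 bp
  28→40: 12 bp
  40→41: 1 bp
  41→54: 13 bp
  54→64: 10 bp
  64→72: 8 bp
  72→75: 3 bp
  75→90: 15 bp
  90→92: 2 bp
  92→99: 7 bp
  99→111: 12 bp
  111→13 (wrap): 114-111+13 = 16 bp

[1,1,2,3,7,8,10,12,12,13,14,15,16]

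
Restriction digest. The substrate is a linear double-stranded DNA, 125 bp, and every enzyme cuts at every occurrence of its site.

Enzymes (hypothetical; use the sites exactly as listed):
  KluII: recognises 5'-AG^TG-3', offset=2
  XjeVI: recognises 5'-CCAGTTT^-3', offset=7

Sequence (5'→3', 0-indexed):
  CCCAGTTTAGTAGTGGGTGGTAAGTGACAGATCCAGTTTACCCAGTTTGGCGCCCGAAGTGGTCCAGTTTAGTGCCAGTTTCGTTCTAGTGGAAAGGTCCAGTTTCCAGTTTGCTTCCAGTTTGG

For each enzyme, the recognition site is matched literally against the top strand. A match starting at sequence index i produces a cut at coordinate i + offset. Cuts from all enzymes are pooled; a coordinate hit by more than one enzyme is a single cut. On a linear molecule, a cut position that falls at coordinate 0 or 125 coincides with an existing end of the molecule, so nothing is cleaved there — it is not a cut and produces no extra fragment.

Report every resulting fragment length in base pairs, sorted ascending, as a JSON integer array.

Per-enzyme occurrences:
  KluII AGTG/2: at [11, 22, 57, 70, 87] ⇒ [13, 24, 59, 72, 89]
  XjeVI CCAGTTT/7: at [1, 32, 41, 63, 74, 98, 105, 116] ⇒ [8, 39, 48, 70, 81, 105, 112, 123]

Pooled cuts: [8, 13, 24, 39, 48, 59, 70, 72, 81, 89, 105, 112, 123]

Fragments:
  [0,8): 8 bp
  [8,13): 5 bp
  [13,24): 11 bp
  [24,39): 15 bp
  [39,48): 9 bp
  [48,59): 11 bp
  [59,70): 11 bp
  [70,72): 2 bp
  [72,81): 9 bp
  [81,89): 8 bp
  [89,105): 16 bp
  [105,112): 7 bp
  [112,123): 11 bp
  [123,125): 2 bp

[2,2,5,7,8,8,9,9,11,11,11,11,15,16]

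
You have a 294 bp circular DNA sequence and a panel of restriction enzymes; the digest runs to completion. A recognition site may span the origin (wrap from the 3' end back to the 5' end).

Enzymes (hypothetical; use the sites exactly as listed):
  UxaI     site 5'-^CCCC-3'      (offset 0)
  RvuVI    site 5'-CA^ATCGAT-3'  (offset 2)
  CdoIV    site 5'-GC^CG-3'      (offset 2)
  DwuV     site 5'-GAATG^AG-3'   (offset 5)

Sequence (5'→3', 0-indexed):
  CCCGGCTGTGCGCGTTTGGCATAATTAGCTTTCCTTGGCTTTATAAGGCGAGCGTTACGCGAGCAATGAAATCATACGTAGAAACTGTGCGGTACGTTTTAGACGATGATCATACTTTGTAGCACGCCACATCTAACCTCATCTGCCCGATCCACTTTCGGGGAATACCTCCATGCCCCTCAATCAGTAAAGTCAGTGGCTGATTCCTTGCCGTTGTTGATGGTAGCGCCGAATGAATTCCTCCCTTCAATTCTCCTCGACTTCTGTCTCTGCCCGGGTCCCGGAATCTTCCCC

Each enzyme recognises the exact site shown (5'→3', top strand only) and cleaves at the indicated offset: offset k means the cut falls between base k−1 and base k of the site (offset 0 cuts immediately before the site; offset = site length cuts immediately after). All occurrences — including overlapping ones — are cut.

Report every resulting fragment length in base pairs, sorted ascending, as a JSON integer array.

[1,1,1,18,36,61,176]

Scan for sites:
  UxaI (CCCC, off=0): starts [175, 290, 291, 292, 293] → cuts [175, 290, 291, 292, 293]
  RvuVI (CAATCGAT, off=2): no sites
  CdoIV (GCCG, off=2): starts [209, 227] → cuts [211, 229]
  DwuV (GAATGAG, off=5): no sites

All cut coordinates (distinct, sorted): [175, 211, 229, 290, 291, 292, 293]

Fragments:
  175→211: 36 bp
  211→229: 18 bp
  229→290: 61 bp
  290→291: 1 bp
  291→292: 1 bp
  292→293: 1 bp
  293→175 (wrap): 294-293+175 = 176 bp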